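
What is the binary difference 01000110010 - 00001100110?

Method 1 - Direct subtraction (column by column from the right: bit − bit − borrow-in; if negative, add 2 and borrow 1 from the next column):
borrow: 01110011000
        01000110010
-       00001100110
-------------------
        00111001100

Method 2 - Add two's complement:
Two's complement of 00001100110: invert → 11110011001, add 1 → 11110011010
  01000110010
+ 11110011010
-------------
 100111001100  (end carry out of the top bit = 1)
Discarding the end carry: 00111001100
Decimal check:
  01000110010 = 512 + 32 + 16 + 2 = 562
  00001100110 = 64 + 32 + 4 + 2 = 102
  562 - 102 = 460, and 00111001100 = 256 + 128 + 64 + 8 + 4 = 460 ✓



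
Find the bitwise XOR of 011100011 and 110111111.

XOR: 1 when bits differ
  011100011
^ 110111111
-----------
  101011100
Decimal: 227 ^ 447 = 348



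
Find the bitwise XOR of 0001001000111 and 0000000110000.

XOR: 1 when bits differ
  0001001000111
^ 0000000110000
---------------
  0001001110111
Decimal: 583 ^ 48 = 631



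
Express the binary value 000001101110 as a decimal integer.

Sum of powers of 2 for each 1-bit:
2^1 + 2^2 + 2^3 + 2^5 + 2^6
= 2 + 4 + 8 + 32 + 64
= 110



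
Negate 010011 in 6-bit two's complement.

Original: 010011
Step 1 - Invert all bits: 101100
Step 2 - Add 1: 101101
Verification: 010011 + 101101 = 1000000; discarding the end carry (carry out of the top bit) leaves the 6-bit value 000000, as required for x + (-x)



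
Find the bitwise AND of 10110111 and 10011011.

AND: 1 only when both bits are 1
  10110111
& 10011011
----------
  10010011
Decimal: 183 & 155 = 147



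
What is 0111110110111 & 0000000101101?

AND: 1 only when both bits are 1
  0111110110111
& 0000000101101
---------------
  0000000100101
Decimal: 4023 & 45 = 37



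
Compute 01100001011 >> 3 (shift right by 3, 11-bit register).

Original: 01100001011 (decimal 779)
Shift right by 3 positions
Drop the 3 low bits; fill with zeros on the left
Result: 00001100001 (decimal 97)
Equivalent: 779 >> 3 = 779 ÷ 2^3 = 97



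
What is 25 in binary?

Using repeated division by 2:
25 ÷ 2 = 12 remainder 1
12 ÷ 2 = 6 remainder 0
6 ÷ 2 = 3 remainder 0
3 ÷ 2 = 1 remainder 1
1 ÷ 2 = 0 remainder 1
Reading remainders bottom to top: 11001



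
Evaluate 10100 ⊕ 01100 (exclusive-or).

XOR: 1 when bits differ
  10100
^ 01100
-------
  11000
Decimal: 20 ^ 12 = 24



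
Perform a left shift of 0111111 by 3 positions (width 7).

Original: 0111111 (decimal 63)
Shift left by 3 positions
Append 3 zeros on the right and drop the 3 high bits that overflow the 7-bit width
Result: 1111000 (decimal 120)
Equivalent: 63 << 3 = 63 × 2^3 = 504, truncated to 7 bits = 120



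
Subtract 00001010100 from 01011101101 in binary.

Method 1 - Direct subtraction (column by column from the right: bit − bit − borrow-in; if negative, add 2 and borrow 1 from the next column):
borrow: 00000100000
        01011101101
-       00001010100
-------------------
        01010011001

Method 2 - Add two's complement:
Two's complement of 00001010100: invert → 11110101011, add 1 → 11110101100
  01011101101
+ 11110101100
-------------
 101010011001  (end carry out of the top bit = 1)
Discarding the end carry: 01010011001
Decimal check:
  01011101101 = 512 + 128 + 64 + 32 + 8 + 4 + 1 = 749
  00001010100 = 64 + 16 + 4 = 84
  749 - 84 = 665, and 01010011001 = 512 + 128 + 16 + 8 + 1 = 665 ✓



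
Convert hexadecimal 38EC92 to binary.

Convert each hex digit to 4 bits:
  3 = 0011
  8 = 1000
  E = 1110
  C = 1100
  9 = 1001
  2 = 0010
Concatenate: 001110001110110010010010



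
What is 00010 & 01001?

AND: 1 only when both bits are 1
  00010
& 01001
-------
  00000
Decimal: 2 & 9 = 0



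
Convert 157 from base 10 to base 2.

Using repeated division by 2:
157 ÷ 2 = 78 remainder 1
78 ÷ 2 = 39 remainder 0
39 ÷ 2 = 19 remainder 1
19 ÷ 2 = 9 remainder 1
9 ÷ 2 = 4 remainder 1
4 ÷ 2 = 2 remainder 0
2 ÷ 2 = 1 remainder 0
1 ÷ 2 = 0 remainder 1
Reading remainders bottom to top: 10011101



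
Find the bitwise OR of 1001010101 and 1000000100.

OR: 1 when either bit is 1
  1001010101
| 1000000100
------------
  1001010101
Decimal: 597 | 516 = 597



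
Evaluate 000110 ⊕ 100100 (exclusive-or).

XOR: 1 when bits differ
  000110
^ 100100
--------
  100010
Decimal: 6 ^ 36 = 34



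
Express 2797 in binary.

Using repeated division by 2:
2797 ÷ 2 = 1398 remainder 1
1398 ÷ 2 = 699 remainder 0
699 ÷ 2 = 349 remainder 1
349 ÷ 2 = 174 remainder 1
174 ÷ 2 = 87 remainder 0
87 ÷ 2 = 43 remainder 1
43 ÷ 2 = 21 remainder 1
21 ÷ 2 = 10 remainder 1
10 ÷ 2 = 5 remainder 0
5 ÷ 2 = 2 remainder 1
2 ÷ 2 = 1 remainder 0
1 ÷ 2 = 0 remainder 1
Reading remainders bottom to top: 101011101101



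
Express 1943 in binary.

Using repeated division by 2:
1943 ÷ 2 = 971 remainder 1
971 ÷ 2 = 485 remainder 1
485 ÷ 2 = 242 remainder 1
242 ÷ 2 = 121 remainder 0
121 ÷ 2 = 60 remainder 1
60 ÷ 2 = 30 remainder 0
30 ÷ 2 = 15 remainder 0
15 ÷ 2 = 7 remainder 1
7 ÷ 2 = 3 remainder 1
3 ÷ 2 = 1 remainder 1
1 ÷ 2 = 0 remainder 1
Reading remainders bottom to top: 11110010111



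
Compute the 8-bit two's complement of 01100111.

Original: 01100111
Step 1 - Invert all bits: 10011000
Step 2 - Add 1: 10011001
Verification: 01100111 + 10011001 = 100000000; discarding the end carry (carry out of the top bit) leaves the 8-bit value 00000000, as required for x + (-x)



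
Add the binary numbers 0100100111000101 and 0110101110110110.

Add column by column from the right: bit + bit + carry-in; write the sum mod 2, carry 1 when the sum is 2 or 3.
carry:  1001011100001000
        0100100111000101
+       0110101110110110
------------------------
       01011010101111011
(the carry out of the leftmost column, 0, becomes the leading bit)
Decimal check:
  0100100111000101 = 16384 + 2048 + 256 + 128 + 64 + 4 + 1 = 18885
  0110101110110110 = 16384 + 8192 + 2048 + 512 + 256 + 128 + 32 + 16 + 4 + 2 = 27574
  18885 + 27574 = 46459, and 01011010101111011 = 32768 + 8192 + 4096 + 1024 + 256 + 64 + 32 + 16 + 8 + 2 + 1 = 46459 ✓



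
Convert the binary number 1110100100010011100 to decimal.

Sum of powers of 2 for each 1-bit:
2^2 + 2^3 + 2^4 + 2^7 + 2^11 + 2^14 + 2^16 + 2^17 + 2^18
= 4 + 8 + 16 + 128 + 2048 + 16384 + 65536 + 131072 + 262144
= 477340



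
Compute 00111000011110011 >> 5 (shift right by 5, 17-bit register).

Original: 00111000011110011 (decimal 28915)
Shift right by 5 positions
Drop the 5 low bits; fill with zeros on the left
Result: 00000001110000111 (decimal 903)
Equivalent: 28915 >> 5 = 28915 ÷ 2^5 = 903



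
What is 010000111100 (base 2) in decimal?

Sum of powers of 2 for each 1-bit:
2^2 + 2^3 + 2^4 + 2^5 + 2^10
= 4 + 8 + 16 + 32 + 1024
= 1084



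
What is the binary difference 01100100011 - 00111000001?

Method 1 - Direct subtraction (column by column from the right: bit − bit − borrow-in; if negative, add 2 and borrow 1 from the next column):
borrow: 01110000000
        01100100011
-       00111000001
-------------------
        00101100010

Method 2 - Add two's complement:
Two's complement of 00111000001: invert → 11000111110, add 1 → 11000111111
  01100100011
+ 11000111111
-------------
 100101100010  (end carry out of the top bit = 1)
Discarding the end carry: 00101100010
Decimal check:
  01100100011 = 512 + 256 + 32 + 2 + 1 = 803
  00111000001 = 256 + 128 + 64 + 1 = 449
  803 - 449 = 354, and 00101100010 = 256 + 64 + 32 + 2 = 354 ✓



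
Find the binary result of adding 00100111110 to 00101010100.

Add column by column from the right: bit + bit + carry-in; write the sum mod 2, carry 1 when the sum is 2 or 3.
carry:  01011111000
        00100111110
+       00101010100
-------------------
       001010010010
(the carry out of the leftmost column, 0, becomes the leading bit)
Decimal check:
  00100111110 = 256 + 32 + 16 + 8 + 4 + 2 = 318
  00101010100 = 256 + 64 + 16 + 4 = 340
  318 + 340 = 658, and 001010010010 = 512 + 128 + 16 + 2 = 658 ✓



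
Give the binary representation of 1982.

Using repeated division by 2:
1982 ÷ 2 = 991 remainder 0
991 ÷ 2 = 495 remainder 1
495 ÷ 2 = 247 remainder 1
247 ÷ 2 = 123 remainder 1
123 ÷ 2 = 61 remainder 1
61 ÷ 2 = 30 remainder 1
30 ÷ 2 = 15 remainder 0
15 ÷ 2 = 7 remainder 1
7 ÷ 2 = 3 remainder 1
3 ÷ 2 = 1 remainder 1
1 ÷ 2 = 0 remainder 1
Reading remainders bottom to top: 11110111110



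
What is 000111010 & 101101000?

AND: 1 only when both bits are 1
  000111010
& 101101000
-----------
  000101000
Decimal: 58 & 360 = 40



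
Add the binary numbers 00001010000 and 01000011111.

Add column by column from the right: bit + bit + carry-in; write the sum mod 2, carry 1 when the sum is 2 or 3.
carry:  00000100000
        00001010000
+       01000011111
-------------------
       001001101111
(the carry out of the leftmost column, 0, becomes the leading bit)
Decimal check:
  00001010000 = 64 + 16 = 80
  01000011111 = 512 + 16 + 8 + 4 + 2 + 1 = 543
  80 + 543 = 623, and 001001101111 = 512 + 64 + 32 + 8 + 4 + 2 + 1 = 623 ✓



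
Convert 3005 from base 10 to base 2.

Using repeated division by 2:
3005 ÷ 2 = 1502 remainder 1
1502 ÷ 2 = 751 remainder 0
751 ÷ 2 = 375 remainder 1
375 ÷ 2 = 187 remainder 1
187 ÷ 2 = 93 remainder 1
93 ÷ 2 = 46 remainder 1
46 ÷ 2 = 23 remainder 0
23 ÷ 2 = 11 remainder 1
11 ÷ 2 = 5 remainder 1
5 ÷ 2 = 2 remainder 1
2 ÷ 2 = 1 remainder 0
1 ÷ 2 = 0 remainder 1
Reading remainders bottom to top: 101110111101



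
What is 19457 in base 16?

Using repeated division by 16 (digits 10–15 are A–F):
19457 ÷ 16 = 1216 remainder 1
1216 ÷ 16 = 76 remainder 0
76 ÷ 16 = 4 remainder 12 (C)
4 ÷ 16 = 0 remainder 4
Reading remainders bottom to top: 4C01



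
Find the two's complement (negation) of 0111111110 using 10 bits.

Original: 0111111110
Step 1 - Invert all bits: 1000000001
Step 2 - Add 1: 1000000010
Verification: 0111111110 + 1000000010 = 10000000000; discarding the end carry (carry out of the top bit) leaves the 10-bit value 0000000000, as required for x + (-x)



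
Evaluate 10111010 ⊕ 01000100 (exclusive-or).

XOR: 1 when bits differ
  10111010
^ 01000100
----------
  11111110
Decimal: 186 ^ 68 = 254



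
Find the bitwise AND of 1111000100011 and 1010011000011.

AND: 1 only when both bits are 1
  1111000100011
& 1010011000011
---------------
  1010000000011
Decimal: 7715 & 5315 = 5123



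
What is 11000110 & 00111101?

AND: 1 only when both bits are 1
  11000110
& 00111101
----------
  00000100
Decimal: 198 & 61 = 4



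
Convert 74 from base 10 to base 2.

Using repeated division by 2:
74 ÷ 2 = 37 remainder 0
37 ÷ 2 = 18 remainder 1
18 ÷ 2 = 9 remainder 0
9 ÷ 2 = 4 remainder 1
4 ÷ 2 = 2 remainder 0
2 ÷ 2 = 1 remainder 0
1 ÷ 2 = 0 remainder 1
Reading remainders bottom to top: 1001010



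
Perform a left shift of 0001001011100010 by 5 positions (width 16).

Original: 0001001011100010 (decimal 4834)
Shift left by 5 positions
Append 5 zeros on the right and drop the 5 high bits that overflow the 16-bit width
Result: 0101110001000000 (decimal 23616)
Equivalent: 4834 << 5 = 4834 × 2^5 = 154688, truncated to 16 bits = 23616



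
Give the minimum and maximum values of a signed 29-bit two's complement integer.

For 29-bit two's complement:
Minimum: -2^28 = -268435456
Maximum: 2^28 - 1 = 268435455



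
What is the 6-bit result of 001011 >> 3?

Original: 001011 (decimal 11)
Shift right by 3 positions
Drop the 3 low bits; fill with zeros on the left
Result: 000001 (decimal 1)
Equivalent: 11 >> 3 = 11 ÷ 2^3 = 1



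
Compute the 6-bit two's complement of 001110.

Original: 001110
Step 1 - Invert all bits: 110001
Step 2 - Add 1: 110010
Verification: 001110 + 110010 = 1000000; discarding the end carry (carry out of the top bit) leaves the 6-bit value 000000, as required for x + (-x)



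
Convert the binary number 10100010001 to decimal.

Sum of powers of 2 for each 1-bit:
2^0 + 2^4 + 2^8 + 2^10
= 1 + 16 + 256 + 1024
= 1297



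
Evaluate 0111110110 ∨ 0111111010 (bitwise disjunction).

OR: 1 when either bit is 1
  0111110110
| 0111111010
------------
  0111111110
Decimal: 502 | 506 = 510



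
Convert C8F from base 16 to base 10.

Expand by place value (powers of 16):
Digit values: C = 12, F = 15
C8F = 12 × 16^2 + 8 × 16^1 + 15 × 16^0
= 12 × 256 + 8 × 16 + 15 × 1
= 3072 + 128 + 15
= 3215



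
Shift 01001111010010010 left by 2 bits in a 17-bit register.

Original: 01001111010010010 (decimal 40594)
Shift left by 2 positions
Append 2 zeros on the right and drop the 2 high bits that overflow the 17-bit width
Result: 00111101001001000 (decimal 31304)
Equivalent: 40594 << 2 = 40594 × 2^2 = 162376, truncated to 17 bits = 31304



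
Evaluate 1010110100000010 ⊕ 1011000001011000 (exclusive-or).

XOR: 1 when bits differ
  1010110100000010
^ 1011000001011000
------------------
  0001110101011010
Decimal: 44290 ^ 45144 = 7514



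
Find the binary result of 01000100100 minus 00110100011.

Method 1 - Direct subtraction (column by column from the right: bit − bit − borrow-in; if negative, add 2 and borrow 1 from the next column):
borrow: 01100000110
        01000100100
-       00110100011
-------------------
        00010000001

Method 2 - Add two's complement:
Two's complement of 00110100011: invert → 11001011100, add 1 → 11001011101
  01000100100
+ 11001011101
-------------
 100010000001  (end carry out of the top bit = 1)
Discarding the end carry: 00010000001
Decimal check:
  01000100100 = 512 + 32 + 4 = 548
  00110100011 = 256 + 128 + 32 + 2 + 1 = 419
  548 - 419 = 129, and 00010000001 = 128 + 1 = 129 ✓



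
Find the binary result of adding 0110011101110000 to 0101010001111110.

Add column by column from the right: bit + bit + carry-in; write the sum mod 2, carry 1 when the sum is 2 or 3.
carry:  1000100011100000
        0110011101110000
+       0101010001111110
------------------------
       01011101111101110
(the carry out of the leftmost column, 0, becomes the leading bit)
Decimal check:
  0110011101110000 = 16384 + 8192 + 1024 + 512 + 256 + 64 + 32 + 16 = 26480
  0101010001111110 = 16384 + 4096 + 1024 + 64 + 32 + 16 + 8 + 4 + 2 = 21630
  26480 + 21630 = 48110, and 01011101111101110 = 32768 + 8192 + 4096 + 2048 + 512 + 256 + 128 + 64 + 32 + 8 + 4 + 2 = 48110 ✓



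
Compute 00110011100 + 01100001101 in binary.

Add column by column from the right: bit + bit + carry-in; write the sum mod 2, carry 1 when the sum is 2 or 3.
carry:  11000111000
        00110011100
+       01100001101
-------------------
       010010101001
(the carry out of the leftmost column, 0, becomes the leading bit)
Decimal check:
  00110011100 = 256 + 128 + 16 + 8 + 4 = 412
  01100001101 = 512 + 256 + 8 + 4 + 1 = 781
  412 + 781 = 1193, and 010010101001 = 1024 + 128 + 32 + 8 + 1 = 1193 ✓



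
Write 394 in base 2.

Using repeated division by 2:
394 ÷ 2 = 197 remainder 0
197 ÷ 2 = 98 remainder 1
98 ÷ 2 = 49 remainder 0
49 ÷ 2 = 24 remainder 1
24 ÷ 2 = 12 remainder 0
12 ÷ 2 = 6 remainder 0
6 ÷ 2 = 3 remainder 0
3 ÷ 2 = 1 remainder 1
1 ÷ 2 = 0 remainder 1
Reading remainders bottom to top: 110001010



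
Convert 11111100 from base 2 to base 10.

Sum of powers of 2 for each 1-bit:
2^2 + 2^3 + 2^4 + 2^5 + 2^6 + 2^7
= 4 + 8 + 16 + 32 + 64 + 128
= 252



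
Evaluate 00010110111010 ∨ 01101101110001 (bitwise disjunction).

OR: 1 when either bit is 1
  00010110111010
| 01101101110001
----------------
  01111111111011
Decimal: 1466 | 7025 = 8187



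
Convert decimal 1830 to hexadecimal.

Using repeated division by 16 (digits 10–15 are A–F):
1830 ÷ 16 = 114 remainder 6
114 ÷ 16 = 7 remainder 2
7 ÷ 16 = 0 remainder 7
Reading remainders bottom to top: 726



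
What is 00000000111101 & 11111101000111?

AND: 1 only when both bits are 1
  00000000111101
& 11111101000111
----------------
  00000000000101
Decimal: 61 & 16199 = 5



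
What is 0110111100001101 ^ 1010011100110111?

XOR: 1 when bits differ
  0110111100001101
^ 1010011100110111
------------------
  1100100000111010
Decimal: 28429 ^ 42807 = 51258



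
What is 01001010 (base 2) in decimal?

Sum of powers of 2 for each 1-bit:
2^1 + 2^3 + 2^6
= 2 + 8 + 64
= 74



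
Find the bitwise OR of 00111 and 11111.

OR: 1 when either bit is 1
  00111
| 11111
-------
  11111
Decimal: 7 | 31 = 31



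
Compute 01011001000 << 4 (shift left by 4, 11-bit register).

Original: 01011001000 (decimal 712)
Shift left by 4 positions
Append 4 zeros on the right and drop the 4 high bits that overflow the 11-bit width
Result: 10010000000 (decimal 1152)
Equivalent: 712 << 4 = 712 × 2^4 = 11392, truncated to 11 bits = 1152



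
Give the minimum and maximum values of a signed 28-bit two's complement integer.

For 28-bit two's complement:
Minimum: -2^27 = -134217728
Maximum: 2^27 - 1 = 134217727



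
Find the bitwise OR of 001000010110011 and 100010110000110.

OR: 1 when either bit is 1
  001000010110011
| 100010110000110
-----------------
  101010110110111
Decimal: 4275 | 17798 = 21943



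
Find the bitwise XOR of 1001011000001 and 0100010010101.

XOR: 1 when bits differ
  1001011000001
^ 0100010010101
---------------
  1101001010100
Decimal: 4801 ^ 2197 = 6740



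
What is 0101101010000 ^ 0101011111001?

XOR: 1 when bits differ
  0101101010000
^ 0101011111001
---------------
  0000110101001
Decimal: 2896 ^ 2809 = 425



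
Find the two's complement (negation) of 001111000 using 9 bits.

Original: 001111000
Step 1 - Invert all bits: 110000111
Step 2 - Add 1: 110001000
Verification: 001111000 + 110001000 = 1000000000; discarding the end carry (carry out of the top bit) leaves the 9-bit value 000000000, as required for x + (-x)



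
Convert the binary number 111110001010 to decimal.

Sum of powers of 2 for each 1-bit:
2^1 + 2^3 + 2^7 + 2^8 + 2^9 + 2^10 + 2^11
= 2 + 8 + 128 + 256 + 512 + 1024 + 2048
= 3978



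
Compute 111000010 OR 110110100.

OR: 1 when either bit is 1
  111000010
| 110110100
-----------
  111110110
Decimal: 450 | 436 = 502



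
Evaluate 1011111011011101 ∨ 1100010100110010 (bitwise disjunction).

OR: 1 when either bit is 1
  1011111011011101
| 1100010100110010
------------------
  1111111111111111
Decimal: 48861 | 50482 = 65535



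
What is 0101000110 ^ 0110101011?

XOR: 1 when bits differ
  0101000110
^ 0110101011
------------
  0011101101
Decimal: 326 ^ 427 = 237



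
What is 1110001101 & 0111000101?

AND: 1 only when both bits are 1
  1110001101
& 0111000101
------------
  0110000101
Decimal: 909 & 453 = 389



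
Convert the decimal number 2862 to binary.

Using repeated division by 2:
2862 ÷ 2 = 1431 remainder 0
1431 ÷ 2 = 715 remainder 1
715 ÷ 2 = 357 remainder 1
357 ÷ 2 = 178 remainder 1
178 ÷ 2 = 89 remainder 0
89 ÷ 2 = 44 remainder 1
44 ÷ 2 = 22 remainder 0
22 ÷ 2 = 11 remainder 0
11 ÷ 2 = 5 remainder 1
5 ÷ 2 = 2 remainder 1
2 ÷ 2 = 1 remainder 0
1 ÷ 2 = 0 remainder 1
Reading remainders bottom to top: 101100101110



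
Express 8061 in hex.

Using repeated division by 16 (digits 10–15 are A–F):
8061 ÷ 16 = 503 remainder 13 (D)
503 ÷ 16 = 31 remainder 7
31 ÷ 16 = 1 remainder 15 (F)
1 ÷ 16 = 0 remainder 1
Reading remainders bottom to top: 1F7D



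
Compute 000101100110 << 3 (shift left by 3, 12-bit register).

Original: 000101100110 (decimal 358)
Shift left by 3 positions
Append 3 zeros on the right
Result: 101100110000 (decimal 2864)
Equivalent: 358 << 3 = 358 × 2^3 = 2864



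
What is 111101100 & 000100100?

AND: 1 only when both bits are 1
  111101100
& 000100100
-----------
  000100100
Decimal: 492 & 36 = 36



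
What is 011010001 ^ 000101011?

XOR: 1 when bits differ
  011010001
^ 000101011
-----------
  011111010
Decimal: 209 ^ 43 = 250



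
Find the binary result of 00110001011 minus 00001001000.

Method 1 - Direct subtraction (column by column from the right: bit − bit − borrow-in; if negative, add 2 and borrow 1 from the next column):
borrow: 00010000000
        00110001011
-       00001001000
-------------------
        00101000011

Method 2 - Add two's complement:
Two's complement of 00001001000: invert → 11110110111, add 1 → 11110111000
  00110001011
+ 11110111000
-------------
 100101000011  (end carry out of the top bit = 1)
Discarding the end carry: 00101000011
Decimal check:
  00110001011 = 256 + 128 + 8 + 2 + 1 = 395
  00001001000 = 64 + 8 = 72
  395 - 72 = 323, and 00101000011 = 256 + 64 + 2 + 1 = 323 ✓



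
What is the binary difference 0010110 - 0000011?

Method 1 - Direct subtraction (column by column from the right: bit − bit − borrow-in; if negative, add 2 and borrow 1 from the next column):
borrow: 0000110
        0010110
-       0000011
---------------
        0010011

Method 2 - Add two's complement:
Two's complement of 0000011: invert → 1111100, add 1 → 1111101
  0010110
+ 1111101
---------
 10010011  (end carry out of the top bit = 1)
Discarding the end carry: 0010011
Decimal check:
  0010110 = 16 + 4 + 2 = 22
  0000011 = 2 + 1 = 3
  22 - 3 = 19, and 0010011 = 16 + 2 + 1 = 19 ✓



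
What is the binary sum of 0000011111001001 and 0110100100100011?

Add column by column from the right: bit + bit + carry-in; write the sum mod 2, carry 1 when the sum is 2 or 3.
carry:  0001111000000110
        0000011111001001
+       0110100100100011
------------------------
       00111000011101100
(the carry out of the leftmost column, 0, becomes the leading bit)
Decimal check:
  0000011111001001 = 1024 + 512 + 256 + 128 + 64 + 8 + 1 = 1993
  0110100100100011 = 16384 + 8192 + 2048 + 256 + 32 + 2 + 1 = 26915
  1993 + 26915 = 28908, and 00111000011101100 = 16384 + 8192 + 4096 + 128 + 64 + 32 + 8 + 4 = 28908 ✓



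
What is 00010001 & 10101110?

AND: 1 only when both bits are 1
  00010001
& 10101110
----------
  00000000
Decimal: 17 & 174 = 0



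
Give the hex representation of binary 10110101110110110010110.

Group into 4-bit nibbles from right:
  0101 = 5
  1010 = A
  1110 = E
  1101 = D
  1001 = 9
  0110 = 6
Result: 5AED96



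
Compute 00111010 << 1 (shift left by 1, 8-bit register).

Original: 00111010 (decimal 58)
Shift left by 1 position
Append 1 zero on the right
Result: 01110100 (decimal 116)
Equivalent: 58 << 1 = 58 × 2^1 = 116



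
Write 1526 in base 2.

Using repeated division by 2:
1526 ÷ 2 = 763 remainder 0
763 ÷ 2 = 381 remainder 1
381 ÷ 2 = 190 remainder 1
190 ÷ 2 = 95 remainder 0
95 ÷ 2 = 47 remainder 1
47 ÷ 2 = 23 remainder 1
23 ÷ 2 = 11 remainder 1
11 ÷ 2 = 5 remainder 1
5 ÷ 2 = 2 remainder 1
2 ÷ 2 = 1 remainder 0
1 ÷ 2 = 0 remainder 1
Reading remainders bottom to top: 10111110110



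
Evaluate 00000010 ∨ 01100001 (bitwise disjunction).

OR: 1 when either bit is 1
  00000010
| 01100001
----------
  01100011
Decimal: 2 | 97 = 99



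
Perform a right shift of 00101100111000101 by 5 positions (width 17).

Original: 00101100111000101 (decimal 22981)
Shift right by 5 positions
Drop the 5 low bits; fill with zeros on the left
Result: 00000001011001110 (decimal 718)
Equivalent: 22981 >> 5 = 22981 ÷ 2^5 = 718



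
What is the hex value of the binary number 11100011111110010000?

Group into 4-bit nibbles from right:
  1110 = E
  0011 = 3
  1111 = F
  1001 = 9
  0000 = 0
Result: E3F90



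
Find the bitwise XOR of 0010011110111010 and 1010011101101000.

XOR: 1 when bits differ
  0010011110111010
^ 1010011101101000
------------------
  1000000011010010
Decimal: 10170 ^ 42856 = 32978



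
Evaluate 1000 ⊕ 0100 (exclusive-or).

XOR: 1 when bits differ
  1000
^ 0100
------
  1100
Decimal: 8 ^ 4 = 12



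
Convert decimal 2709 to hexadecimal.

Using repeated division by 16 (digits 10–15 are A–F):
2709 ÷ 16 = 169 remainder 5
169 ÷ 16 = 10 remainder 9
10 ÷ 16 = 0 remainder 10 (A)
Reading remainders bottom to top: A95



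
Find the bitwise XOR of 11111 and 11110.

XOR: 1 when bits differ
  11111
^ 11110
-------
  00001
Decimal: 31 ^ 30 = 1



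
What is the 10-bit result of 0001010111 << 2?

Original: 0001010111 (decimal 87)
Shift left by 2 positions
Append 2 zeros on the right
Result: 0101011100 (decimal 348)
Equivalent: 87 << 2 = 87 × 2^2 = 348



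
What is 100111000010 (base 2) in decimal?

Sum of powers of 2 for each 1-bit:
2^1 + 2^6 + 2^7 + 2^8 + 2^11
= 2 + 64 + 128 + 256 + 2048
= 2498



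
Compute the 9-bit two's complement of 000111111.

Original: 000111111
Step 1 - Invert all bits: 111000000
Step 2 - Add 1: 111000001
Verification: 000111111 + 111000001 = 1000000000; discarding the end carry (carry out of the top bit) leaves the 9-bit value 000000000, as required for x + (-x)



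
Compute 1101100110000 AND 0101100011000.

AND: 1 only when both bits are 1
  1101100110000
& 0101100011000
---------------
  0101100010000
Decimal: 6960 & 2840 = 2832



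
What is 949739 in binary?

Using repeated division by 2:
949739 ÷ 2 = 474869 remainder 1
474869 ÷ 2 = 237434 remainder 1
237434 ÷ 2 = 118717 remainder 0
118717 ÷ 2 = 59358 remainder 1
59358 ÷ 2 = 29679 remainder 0
29679 ÷ 2 = 14839 remainder 1
14839 ÷ 2 = 7419 remainder 1
7419 ÷ 2 = 3709 remainder 1
3709 ÷ 2 = 1854 remainder 1
1854 ÷ 2 = 927 remainder 0
927 ÷ 2 = 463 remainder 1
463 ÷ 2 = 231 remainder 1
231 ÷ 2 = 115 remainder 1
115 ÷ 2 = 57 remainder 1
57 ÷ 2 = 28 remainder 1
28 ÷ 2 = 14 remainder 0
14 ÷ 2 = 7 remainder 0
7 ÷ 2 = 3 remainder 1
3 ÷ 2 = 1 remainder 1
1 ÷ 2 = 0 remainder 1
Reading remainders bottom to top: 11100111110111101011



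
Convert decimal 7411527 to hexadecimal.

Using repeated division by 16 (digits 10–15 are A–F):
7411527 ÷ 16 = 463220 remainder 7
463220 ÷ 16 = 28951 remainder 4
28951 ÷ 16 = 1809 remainder 7
1809 ÷ 16 = 113 remainder 1
113 ÷ 16 = 7 remainder 1
7 ÷ 16 = 0 remainder 7
Reading remainders bottom to top: 711747



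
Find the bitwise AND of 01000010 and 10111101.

AND: 1 only when both bits are 1
  01000010
& 10111101
----------
  00000000
Decimal: 66 & 189 = 0



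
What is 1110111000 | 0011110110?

OR: 1 when either bit is 1
  1110111000
| 0011110110
------------
  1111111110
Decimal: 952 | 246 = 1022



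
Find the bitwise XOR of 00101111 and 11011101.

XOR: 1 when bits differ
  00101111
^ 11011101
----------
  11110010
Decimal: 47 ^ 221 = 242



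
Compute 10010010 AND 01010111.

AND: 1 only when both bits are 1
  10010010
& 01010111
----------
  00010010
Decimal: 146 & 87 = 18



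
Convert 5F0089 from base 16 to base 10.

Expand by place value (powers of 16):
Digit values: F = 15
5F0089 = 5 × 16^5 + 15 × 16^4 + 0 × 16^3 + 0 × 16^2 + 8 × 16^1 + 9 × 16^0
= 5 × 1048576 + 15 × 65536 + 0 × 4096 + 0 × 256 + 8 × 16 + 9 × 1
= 5242880 + 983040 + 0 + 0 + 128 + 9
= 6226057



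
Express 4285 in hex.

Using repeated division by 16 (digits 10–15 are A–F):
4285 ÷ 16 = 267 remainder 13 (D)
267 ÷ 16 = 16 remainder 11 (B)
16 ÷ 16 = 1 remainder 0
1 ÷ 16 = 0 remainder 1
Reading remainders bottom to top: 10BD



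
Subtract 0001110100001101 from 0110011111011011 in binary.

Method 1 - Direct subtraction (column by column from the right: bit − bit − borrow-in; if negative, add 2 and borrow 1 from the next column):
borrow: 0011000000011000
        0110011111011011
-       0001110100001101
------------------------
        0100101011001110

Method 2 - Add two's complement:
Two's complement of 0001110100001101: invert → 1110001011110010, add 1 → 1110001011110011
  0110011111011011
+ 1110001011110011
------------------
 10100101011001110  (end carry out of the top bit = 1)
Discarding the end carry: 0100101011001110
Decimal check:
  0110011111011011 = 16384 + 8192 + 1024 + 512 + 256 + 128 + 64 + 16 + 8 + 2 + 1 = 26587
  0001110100001101 = 4096 + 2048 + 1024 + 256 + 8 + 4 + 1 = 7437
  26587 - 7437 = 19150, and 0100101011001110 = 16384 + 2048 + 512 + 128 + 64 + 8 + 4 + 2 = 19150 ✓



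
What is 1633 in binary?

Using repeated division by 2:
1633 ÷ 2 = 816 remainder 1
816 ÷ 2 = 408 remainder 0
408 ÷ 2 = 204 remainder 0
204 ÷ 2 = 102 remainder 0
102 ÷ 2 = 51 remainder 0
51 ÷ 2 = 25 remainder 1
25 ÷ 2 = 12 remainder 1
12 ÷ 2 = 6 remainder 0
6 ÷ 2 = 3 remainder 0
3 ÷ 2 = 1 remainder 1
1 ÷ 2 = 0 remainder 1
Reading remainders bottom to top: 11001100001



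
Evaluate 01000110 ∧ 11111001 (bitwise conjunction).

AND: 1 only when both bits are 1
  01000110
& 11111001
----------
  01000000
Decimal: 70 & 249 = 64



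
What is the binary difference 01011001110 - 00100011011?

Method 1 - Direct subtraction (column by column from the right: bit − bit − borrow-in; if negative, add 2 and borrow 1 from the next column):
borrow: 01001100110
        01011001110
-       00100011011
-------------------
        00110110011

Method 2 - Add two's complement:
Two's complement of 00100011011: invert → 11011100100, add 1 → 11011100101
  01011001110
+ 11011100101
-------------
 100110110011  (end carry out of the top bit = 1)
Discarding the end carry: 00110110011
Decimal check:
  01011001110 = 512 + 128 + 64 + 8 + 4 + 2 = 718
  00100011011 = 256 + 16 + 8 + 2 + 1 = 283
  718 - 283 = 435, and 00110110011 = 256 + 128 + 32 + 16 + 2 + 1 = 435 ✓



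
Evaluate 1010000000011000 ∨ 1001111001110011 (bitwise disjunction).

OR: 1 when either bit is 1
  1010000000011000
| 1001111001110011
------------------
  1011111001111011
Decimal: 40984 | 40563 = 48763



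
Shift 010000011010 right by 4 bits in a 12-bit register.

Original: 010000011010 (decimal 1050)
Shift right by 4 positions
Drop the 4 low bits; fill with zeros on the left
Result: 000001000001 (decimal 65)
Equivalent: 1050 >> 4 = 1050 ÷ 2^4 = 65



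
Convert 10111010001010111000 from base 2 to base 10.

Sum of powers of 2 for each 1-bit:
2^3 + 2^4 + 2^5 + 2^7 + 2^9 + 2^13 + 2^15 + 2^16 + 2^17 + 2^19
= 8 + 16 + 32 + 128 + 512 + 8192 + 32768 + 65536 + 131072 + 524288
= 762552



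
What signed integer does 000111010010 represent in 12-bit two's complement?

Binary: 000111010010
Sign bit: 0 (non-negative)
Read directly as an unsigned value:
000111010010 = 256 + 128 + 64 + 16 + 2 = 466
Value: 466



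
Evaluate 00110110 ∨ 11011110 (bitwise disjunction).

OR: 1 when either bit is 1
  00110110
| 11011110
----------
  11111110
Decimal: 54 | 222 = 254



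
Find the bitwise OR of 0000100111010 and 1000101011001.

OR: 1 when either bit is 1
  0000100111010
| 1000101011001
---------------
  1000101111011
Decimal: 314 | 4441 = 4475



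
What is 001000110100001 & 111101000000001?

AND: 1 only when both bits are 1
  001000110100001
& 111101000000001
-----------------
  001000000000001
Decimal: 4513 & 31233 = 4097



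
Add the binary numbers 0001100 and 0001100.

Add column by column from the right: bit + bit + carry-in; write the sum mod 2, carry 1 when the sum is 2 or 3.
carry:  0011000
        0001100
+       0001100
---------------
       00011000
(the carry out of the leftmost column, 0, becomes the leading bit)
Decimal check:
  0001100 = 8 + 4 = 12
  0001100 = 8 + 4 = 12
  12 + 12 = 24, and 00011000 = 16 + 8 = 24 ✓



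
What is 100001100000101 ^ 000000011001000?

XOR: 1 when bits differ
  100001100000101
^ 000000011001000
-----------------
  100001111001101
Decimal: 17157 ^ 200 = 17357



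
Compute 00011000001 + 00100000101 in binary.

Add column by column from the right: bit + bit + carry-in; write the sum mod 2, carry 1 when the sum is 2 or 3.
carry:  00000000010
        00011000001
+       00100000101
-------------------
       000111000110
(the carry out of the leftmost column, 0, becomes the leading bit)
Decimal check:
  00011000001 = 128 + 64 + 1 = 193
  00100000101 = 256 + 4 + 1 = 261
  193 + 261 = 454, and 000111000110 = 256 + 128 + 64 + 4 + 2 = 454 ✓



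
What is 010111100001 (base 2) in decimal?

Sum of powers of 2 for each 1-bit:
2^0 + 2^5 + 2^6 + 2^7 + 2^8 + 2^10
= 1 + 32 + 64 + 128 + 256 + 1024
= 1505



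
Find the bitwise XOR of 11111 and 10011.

XOR: 1 when bits differ
  11111
^ 10011
-------
  01100
Decimal: 31 ^ 19 = 12



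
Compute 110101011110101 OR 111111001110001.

OR: 1 when either bit is 1
  110101011110101
| 111111001110001
-----------------
  111111011110101
Decimal: 27381 | 32369 = 32501



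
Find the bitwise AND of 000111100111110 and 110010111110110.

AND: 1 only when both bits are 1
  000111100111110
& 110010111110110
-----------------
  000010100110110
Decimal: 3902 & 26102 = 1334



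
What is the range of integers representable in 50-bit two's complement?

For 50-bit two's complement:
Minimum: -2^49 = -562949953421312
Maximum: 2^49 - 1 = 562949953421311



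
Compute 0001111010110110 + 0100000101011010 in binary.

Add column by column from the right: bit + bit + carry-in; write the sum mod 2, carry 1 when the sum is 2 or 3.
carry:  0011111111111100
        0001111010110110
+       0100000101011010
------------------------
       00110000000010000
(the carry out of the leftmost column, 0, becomes the leading bit)
Decimal check:
  0001111010110110 = 4096 + 2048 + 1024 + 512 + 128 + 32 + 16 + 4 + 2 = 7862
  0100000101011010 = 16384 + 256 + 64 + 16 + 8 + 2 = 16730
  7862 + 16730 = 24592, and 00110000000010000 = 16384 + 8192 + 16 = 24592 ✓



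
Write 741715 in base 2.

Using repeated division by 2:
741715 ÷ 2 = 370857 remainder 1
370857 ÷ 2 = 185428 remainder 1
185428 ÷ 2 = 92714 remainder 0
92714 ÷ 2 = 46357 remainder 0
46357 ÷ 2 = 23178 remainder 1
23178 ÷ 2 = 11589 remainder 0
11589 ÷ 2 = 5794 remainder 1
5794 ÷ 2 = 2897 remainder 0
2897 ÷ 2 = 1448 remainder 1
1448 ÷ 2 = 724 remainder 0
724 ÷ 2 = 362 remainder 0
362 ÷ 2 = 181 remainder 0
181 ÷ 2 = 90 remainder 1
90 ÷ 2 = 45 remainder 0
45 ÷ 2 = 22 remainder 1
22 ÷ 2 = 11 remainder 0
11 ÷ 2 = 5 remainder 1
5 ÷ 2 = 2 remainder 1
2 ÷ 2 = 1 remainder 0
1 ÷ 2 = 0 remainder 1
Reading remainders bottom to top: 10110101000101010011



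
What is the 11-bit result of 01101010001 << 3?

Original: 01101010001 (decimal 849)
Shift left by 3 positions
Append 3 zeros on the right and drop the 3 high bits that overflow the 11-bit width
Result: 01010001000 (decimal 648)
Equivalent: 849 << 3 = 849 × 2^3 = 6792, truncated to 11 bits = 648



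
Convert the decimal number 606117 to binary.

Using repeated division by 2:
606117 ÷ 2 = 303058 remainder 1
303058 ÷ 2 = 151529 remainder 0
151529 ÷ 2 = 75764 remainder 1
75764 ÷ 2 = 37882 remainder 0
37882 ÷ 2 = 18941 remainder 0
18941 ÷ 2 = 9470 remainder 1
9470 ÷ 2 = 4735 remainder 0
4735 ÷ 2 = 2367 remainder 1
2367 ÷ 2 = 1183 remainder 1
1183 ÷ 2 = 591 remainder 1
591 ÷ 2 = 295 remainder 1
295 ÷ 2 = 147 remainder 1
147 ÷ 2 = 73 remainder 1
73 ÷ 2 = 36 remainder 1
36 ÷ 2 = 18 remainder 0
18 ÷ 2 = 9 remainder 0
9 ÷ 2 = 4 remainder 1
4 ÷ 2 = 2 remainder 0
2 ÷ 2 = 1 remainder 0
1 ÷ 2 = 0 remainder 1
Reading remainders bottom to top: 10010011111110100101



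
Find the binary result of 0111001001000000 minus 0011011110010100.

Method 1 - Direct subtraction (column by column from the right: bit − bit − borrow-in; if negative, add 2 and borrow 1 from the next column):
borrow: 0111111101111000
        0111001001000000
-       0011011110010100
------------------------
        0011101010101100

Method 2 - Add two's complement:
Two's complement of 0011011110010100: invert → 1100100001101011, add 1 → 1100100001101100
  0111001001000000
+ 1100100001101100
------------------
 10011101010101100  (end carry out of the top bit = 1)
Discarding the end carry: 0011101010101100
Decimal check:
  0111001001000000 = 16384 + 8192 + 4096 + 512 + 64 = 29248
  0011011110010100 = 8192 + 4096 + 1024 + 512 + 256 + 128 + 16 + 4 = 14228
  29248 - 14228 = 15020, and 0011101010101100 = 8192 + 4096 + 2048 + 512 + 128 + 32 + 8 + 4 = 15020 ✓



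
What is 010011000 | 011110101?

OR: 1 when either bit is 1
  010011000
| 011110101
-----------
  011111101
Decimal: 152 | 245 = 253



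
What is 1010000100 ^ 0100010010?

XOR: 1 when bits differ
  1010000100
^ 0100010010
------------
  1110010110
Decimal: 644 ^ 274 = 918



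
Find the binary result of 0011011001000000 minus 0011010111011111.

Method 1 - Direct subtraction (column by column from the right: bit − bit − borrow-in; if negative, add 2 and borrow 1 from the next column):
borrow: 0000001111111110
        0011011001000000
-       0011010111011111
------------------------
        0000000001100001

Method 2 - Add two's complement:
Two's complement of 0011010111011111: invert → 1100101000100000, add 1 → 1100101000100001
  0011011001000000
+ 1100101000100001
------------------
 10000000001100001  (end carry out of the top bit = 1)
Discarding the end carry: 0000000001100001
Decimal check:
  0011011001000000 = 8192 + 4096 + 1024 + 512 + 64 = 13888
  0011010111011111 = 8192 + 4096 + 1024 + 256 + 128 + 64 + 16 + 8 + 4 + 2 + 1 = 13791
  13888 - 13791 = 97, and 0000000001100001 = 64 + 32 + 1 = 97 ✓



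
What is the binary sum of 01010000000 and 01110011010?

Add column by column from the right: bit + bit + carry-in; write the sum mod 2, carry 1 when the sum is 2 or 3.
carry:  11100000000
        01010000000
+       01110011010
-------------------
       011000011010
(the carry out of the leftmost column, 0, becomes the leading bit)
Decimal check:
  01010000000 = 512 + 128 = 640
  01110011010 = 512 + 256 + 128 + 16 + 8 + 2 = 922
  640 + 922 = 1562, and 011000011010 = 1024 + 512 + 16 + 8 + 2 = 1562 ✓



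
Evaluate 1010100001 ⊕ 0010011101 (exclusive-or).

XOR: 1 when bits differ
  1010100001
^ 0010011101
------------
  1000111100
Decimal: 673 ^ 157 = 572



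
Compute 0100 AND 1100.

AND: 1 only when both bits are 1
  0100
& 1100
------
  0100
Decimal: 4 & 12 = 4



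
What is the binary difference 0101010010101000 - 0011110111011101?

Method 1 - Direct subtraction (column by column from the right: bit − bit − borrow-in; if negative, add 2 and borrow 1 from the next column):
borrow: 0111111110111110
        0101010010101000
-       0011110111011101
------------------------
        0001011011001011

Method 2 - Add two's complement:
Two's complement of 0011110111011101: invert → 1100001000100010, add 1 → 1100001000100011
  0101010010101000
+ 1100001000100011
------------------
 10001011011001011  (end carry out of the top bit = 1)
Discarding the end carry: 0001011011001011
Decimal check:
  0101010010101000 = 16384 + 4096 + 1024 + 128 + 32 + 8 = 21672
  0011110111011101 = 8192 + 4096 + 2048 + 1024 + 256 + 128 + 64 + 16 + 8 + 4 + 1 = 15837
  21672 - 15837 = 5835, and 0001011011001011 = 4096 + 1024 + 512 + 128 + 64 + 8 + 2 + 1 = 5835 ✓



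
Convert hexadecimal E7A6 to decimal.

Expand by place value (powers of 16):
Digit values: E = 14, A = 10
E7A6 = 14 × 16^3 + 7 × 16^2 + 10 × 16^1 + 6 × 16^0
= 14 × 4096 + 7 × 256 + 10 × 16 + 6 × 1
= 57344 + 1792 + 160 + 6
= 59302



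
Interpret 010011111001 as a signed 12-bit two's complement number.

Binary: 010011111001
Sign bit: 0 (non-negative)
Read directly as an unsigned value:
010011111001 = 1024 + 128 + 64 + 32 + 16 + 8 + 1 = 1273
Value: 1273



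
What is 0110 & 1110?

AND: 1 only when both bits are 1
  0110
& 1110
------
  0110
Decimal: 6 & 14 = 6



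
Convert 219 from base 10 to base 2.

Using repeated division by 2:
219 ÷ 2 = 109 remainder 1
109 ÷ 2 = 54 remainder 1
54 ÷ 2 = 27 remainder 0
27 ÷ 2 = 13 remainder 1
13 ÷ 2 = 6 remainder 1
6 ÷ 2 = 3 remainder 0
3 ÷ 2 = 1 remainder 1
1 ÷ 2 = 0 remainder 1
Reading remainders bottom to top: 11011011



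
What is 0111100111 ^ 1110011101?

XOR: 1 when bits differ
  0111100111
^ 1110011101
------------
  1001111010
Decimal: 487 ^ 925 = 634



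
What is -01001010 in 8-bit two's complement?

Original: 01001010
Step 1 - Invert all bits: 10110101
Step 2 - Add 1: 10110110
Verification: 01001010 + 10110110 = 100000000; discarding the end carry (carry out of the top bit) leaves the 8-bit value 00000000, as required for x + (-x)

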